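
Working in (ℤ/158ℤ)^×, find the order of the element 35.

78

By Lagrange's theorem, ord_158(35) divides φ(158) = φ(2)·φ(79) = 1·78 = 78 = 2 · 3 · 13.
Divisors of 78: 1, 2, 3, 6, 13, 26, 39, 78.
Evaluate successive powers at the divisors of 78:
35^1 ≡ 35
35^2 ≡ 119
35^3 ≡ 57
35^6 ≡ 89
35^13 ≡ 103
35^26 ≡ 23
35^39 ≡ 157
35^78 ≡ 1
Therefore the multiplicative order of 35 modulo 158 is 78.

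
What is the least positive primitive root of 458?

7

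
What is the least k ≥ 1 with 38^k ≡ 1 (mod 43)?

ord(38) | φ(43) = 43 − 1 = 42 = 2 · 3 · 7.
Divisors of 42: 1, 2, 3, 6, 7, 14, 21, 42.
Evaluate successive powers at the divisors of 42:
38^1 ≡ 38
38^2 ≡ 25
38^3 ≡ 4
38^6 ≡ 16
38^7 ≡ 6
38^14 ≡ 36
38^21 ≡ 1
The smallest such exponent is 21, so the order of 38 is 21.

21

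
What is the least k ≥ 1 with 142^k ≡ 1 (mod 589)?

45

By Lagrange's theorem, ord_589(142) divides φ(589) = φ(19·31) = (19−1)·(31−1) = 18·30 = 540 = 2^2 · 3^3 · 5.
Divisors of 540: 1, 2, 3, 4, 5, 6, 9, 10, 12, 15, 18, 20, 27, 30, 36, 45, 54, 60, 90, 108, 135, 180, 270, 540.
Check 142^d mod 589 for each divisor in increasing order:
142^1 ≡ 142 (mod 589)
142^2 ≡ 138 (mod 589)
142^3 ≡ 159 (mod 589)
142^4 ≡ 196 (mod 589)
142^5 ≡ 149 (mod 589)
142^6 ≡ 543 (mod 589)
142^9 ≡ 343 (mod 589)
142^10 ≡ 408 (mod 589)
142^12 ≡ 349 (mod 589)
142^15 ≡ 125 (mod 589)
142^18 ≡ 438 (mod 589)
142^20 ≡ 366 (mod 589)
142^27 ≡ 39 (mod 589)
142^30 ≡ 311 (mod 589)
142^36 ≡ 419 (mod 589)
142^45 ≡ 1 (mod 589) ✓
The smallest such exponent is 45, so the order of 142 is 45.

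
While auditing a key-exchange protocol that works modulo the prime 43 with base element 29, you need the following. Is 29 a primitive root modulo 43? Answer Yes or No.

φ(43) = 43 − 1 = 42 = 2 · 3 · 7.
29 is a primitive root mod 43 iff 29^(φ(43)/q) ≢ 1 for every prime q | φ(43), i.e. q ∈ {2, 3, 7}.
29^21 ≡ 42 (mod 43)  [q = 2: ≢ 1 ✓]
29^14 ≡ 6 (mod 43)  [q = 3: ≢ 1 ✓]
29^6 ≡ 21 (mod 43)  [q = 7: ≢ 1 ✓]
None equal 1, so ord_43(29) = 42: 29 is a primitive root.

Yes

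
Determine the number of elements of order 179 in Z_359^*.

178

φ(359) = 359 − 1 = 358 = 2 · 179.
In a cyclic group of order 358, there are φ(d) elements of order d for each divisor d of 358, and zero for non-divisors.
179 | 358, and φ(179) = 179 − 1 = 178.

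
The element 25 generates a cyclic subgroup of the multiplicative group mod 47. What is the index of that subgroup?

2

The order of 25 must divide φ(47) = 47 − 1 = 46 = 2 · 23.
Divisors of 46: 1, 2, 23, 46.
Compute 25^d (mod 47) for the divisors d until we hit 1:
25^1 ≡ 25 (mod 47)
25^2 ≡ 14 (mod 47)
25^23 ≡ 1 (mod 47) ✓
The order of 25 is 23, so the subgroup it generates has 23 elements.
[(Z/47Z)^× : ⟨25⟩] = 46/23 = 2.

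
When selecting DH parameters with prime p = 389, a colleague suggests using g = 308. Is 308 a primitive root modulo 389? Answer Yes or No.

No

φ(389) = 389 − 1 = 388 = 2^2 · 97.
Test 308^(388/q) mod 389 for each prime factor q of 388:
308^194 ≡ 1 (mod 389)  [q = 2: ≡ 1 ✗]
308^4 ≡ 370 (mod 389)  [q = 97: ≢ 1 ✓]
The check at q = 2 fails, so 308 generates a proper subgroup.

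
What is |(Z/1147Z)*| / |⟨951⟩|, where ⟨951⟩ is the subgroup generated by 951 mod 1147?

36

The order of 951 must divide φ(1147) = φ(31·37) = (31−1)·(37−1) = 30·36 = 1080 = 2^3 · 3^3 · 5.
Divisors of 1080: 1, 2, 3, 4, 5, 6, 8, 9, 10, 12, 15, 18, 20, 24, 27, 30, 36, 40, 45, 54, 60, 72, 90, 108, 120, 135, 180, 216, 270, 360, 540, 1080.
Test each divisor d:
951^1 ≡ 951
951^2 ≡ 565
951^3 ≡ 519
951^4 ≡ 359
951^5 ≡ 750
951^6 ≡ 963
951^8 ≡ 417
951^9 ≡ 852
951^10 ≡ 470
951^12 ≡ 593
951^15 ≡ 371
951^18 ≡ 1000
951^20 ≡ 676
951^24 ≡ 667
951^27 ≡ 926
951^30 ≡ 1
Thus |⟨951⟩| = ord(951) = 30.
Index = |(Z/1147Z)^×| / |⟨951⟩| = 1080 / 30 = 36.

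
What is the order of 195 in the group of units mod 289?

136

ord(195) | φ(289) = φ(17^2) = 17·(17−1) = 272 = 2^4 · 17.
Divisors of 272: 1, 2, 4, 8, 16, 17, 34, 68, 136, 272.
Test each divisor d:
195^1 ≡ 195
195^2 ≡ 166
195^4 ≡ 101
195^8 ≡ 86
195^16 ≡ 171
195^17 ≡ 110
195^34 ≡ 251
195^68 ≡ 288
195^136 ≡ 1
The smallest such exponent is 136, so the order of 195 is 136.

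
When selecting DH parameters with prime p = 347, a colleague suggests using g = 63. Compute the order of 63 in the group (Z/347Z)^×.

346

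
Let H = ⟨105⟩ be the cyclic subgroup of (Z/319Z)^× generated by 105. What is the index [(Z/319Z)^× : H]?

ord(105) | φ(319) = φ(11·29) = (11−1)·(29−1) = 10·28 = 280 = 2^3 · 5 · 7.
Divisors of 280: 1, 2, 4, 5, 7, 8, 10, 14, 20, 28, 35, 40, 56, 70, 140, 280.
Test each divisor d:
105^1 ≡ 105
105^2 ≡ 179
105^4 ≡ 141
105^5 ≡ 131
105^7 ≡ 162
105^8 ≡ 103
105^10 ≡ 254
105^14 ≡ 86
105^20 ≡ 78
105^28 ≡ 59
105^35 ≡ 307
105^40 ≡ 23
105^56 ≡ 291
105^70 ≡ 144
105^140 ≡ 1
The order of 105 is 140, so the subgroup it generates has 140 elements.
[(Z/319Z)^× : ⟨105⟩] = 280/140 = 2.

2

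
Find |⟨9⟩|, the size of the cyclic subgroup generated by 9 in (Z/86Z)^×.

21

ord(9) | φ(86) = φ(2)·φ(43) = 1·42 = 42 = 2 · 3 · 7.
Divisors of 42: 1, 2, 3, 6, 7, 14, 21, 42.
Check 9^d mod 86 for each divisor in increasing order:
9^1 ≡ 9
9^2 ≡ 81
9^3 ≡ 41
9^6 ≡ 47
9^7 ≡ 79
9^14 ≡ 49
9^21 ≡ 1
Therefore the multiplicative order of 9 modulo 86 is 21.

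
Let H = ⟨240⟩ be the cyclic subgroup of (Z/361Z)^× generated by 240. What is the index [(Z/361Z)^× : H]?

ord(240) | φ(361) = φ(19^2) = 19·(19−1) = 342 = 2 · 3^2 · 19.
Divisors of 342: 1, 2, 3, 6, 9, 18, 19, 38, 57, 114, 171, 342.
Evaluate successive powers at the divisors of 342:
240^1 ≡ 240 (mod 361)
240^2 ≡ 201 (mod 361)
240^3 ≡ 227 (mod 361)
240^6 ≡ 267 (mod 361)
240^9 ≡ 322 (mod 361)
240^18 ≡ 77 (mod 361)
240^19 ≡ 69 (mod 361)
240^38 ≡ 68 (mod 361)
240^57 ≡ 360 (mod 361)
240^114 ≡ 1 (mod 361) ✓
So ord_361(240) = 114, hence |⟨240⟩| = 114.
The index is φ(361) / ord(240) = 342 / 114 = 3.

3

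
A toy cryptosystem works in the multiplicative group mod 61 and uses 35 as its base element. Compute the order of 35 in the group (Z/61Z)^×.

60

ord(35) | φ(61) = 61 − 1 = 60 = 2^2 · 3 · 5.
Divisors of 60: 1, 2, 3, 4, 5, 6, 10, 12, 15, 20, 30, 60.
Compute 35^d (mod 61) for the divisors d until we hit 1:
35^1 ≡ 35 (mod 61)
35^2 ≡ 5 (mod 61)
35^3 ≡ 53 (mod 61)
35^4 ≡ 25 (mod 61)
35^5 ≡ 21 (mod 61)
35^6 ≡ 3 (mod 61)
35^10 ≡ 14 (mod 61)
35^12 ≡ 9 (mod 61)
35^15 ≡ 50 (mod 61)
35^20 ≡ 13 (mod 61)
35^30 ≡ 60 (mod 61)
35^60 ≡ 1 (mod 61) ✓
So ord_61(35) = 60.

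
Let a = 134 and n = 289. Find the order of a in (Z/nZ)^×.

8

By Lagrange's theorem, ord_289(134) divides φ(289) = φ(17^2) = 17·(17−1) = 272 = 2^4 · 17.
Divisors of 272: 1, 2, 4, 8, 16, 17, 34, 68, 136, 272.
Test each divisor d:
134^1 ≡ 134 (mod 289)
134^2 ≡ 38 (mod 289)
134^4 ≡ 288 (mod 289)
134^8 ≡ 1 (mod 289) ✓
Hence ord(134) = 8.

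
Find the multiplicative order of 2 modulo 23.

By Lagrange's theorem, ord_23(2) divides φ(23) = 23 − 1 = 22 = 2 · 11.
Divisors of 22: 1, 2, 11, 22.
Check 2^d mod 23 for each divisor in increasing order:
2^1 ≡ 2 (mod 23)
2^2 ≡ 4 (mod 23)
2^11 ≡ 1 (mod 23) ✓
So ord_23(2) = 11.

11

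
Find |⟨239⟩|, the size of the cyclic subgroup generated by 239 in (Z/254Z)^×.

The order of 239 must divide φ(254) = φ(2)·φ(127) = 1·126 = 126 = 2 · 3^2 · 7.
Divisors of 126: 1, 2, 3, 6, 7, 9, 14, 18, 21, 42, 63, 126.
Compute 239^d (mod 254) for the divisors d until we hit 1:
239^1 ≡ 239 (mod 254)
239^2 ≡ 225 (mod 254)
239^3 ≡ 181 (mod 254)
239^6 ≡ 249 (mod 254)
239^7 ≡ 75 (mod 254)
239^9 ≡ 111 (mod 254)
239^14 ≡ 37 (mod 254)
239^18 ≡ 129 (mod 254)
239^21 ≡ 235 (mod 254)
239^42 ≡ 107 (mod 254)
239^63 ≡ 253 (mod 254)
239^126 ≡ 1 (mod 254) ✓
Therefore the multiplicative order of 239 modulo 254 is 126.

126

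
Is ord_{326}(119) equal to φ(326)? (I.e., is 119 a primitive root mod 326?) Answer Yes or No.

No

φ(326) = φ(2)·φ(163) = 1·162 = 162 = 2 · 3^4.
It suffices to check that the order of 119 is not a proper divisor of 162: compute 119^(162/q) for q ∈ {2, 3}.
119^81 ≡ 1 (mod 326)  [q = 2: ≡ 1 ✗]
119^54 ≡ 267 (mod 326)  [q = 3: ≢ 1 ✓]
Since 119^81 ≡ 1, the order of 119 divides 81 < 162, so 119 is not a primitive root.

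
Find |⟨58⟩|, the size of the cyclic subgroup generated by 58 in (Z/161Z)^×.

33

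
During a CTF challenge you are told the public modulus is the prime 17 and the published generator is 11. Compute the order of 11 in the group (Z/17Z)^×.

ord(11) | φ(17) = 17 − 1 = 16 = 2^4.
Divisors of 16: 1, 2, 4, 8, 16.
Compute 11^d (mod 17) for the divisors d until we hit 1:
11^1 ≡ 11 (mod 17)
11^2 ≡ 2 (mod 17)
11^4 ≡ 4 (mod 17)
11^8 ≡ 16 (mod 17)
11^16 ≡ 1 (mod 17) ✓
Hence ord(11) = 16.

16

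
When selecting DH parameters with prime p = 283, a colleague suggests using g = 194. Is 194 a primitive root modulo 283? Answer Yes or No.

Yes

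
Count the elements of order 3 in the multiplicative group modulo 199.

2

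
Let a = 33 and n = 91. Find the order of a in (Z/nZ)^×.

12

The order of 33 must divide φ(91) = φ(7·13) = (7−1)·(13−1) = 6·12 = 72 = 2^3 · 3^2.
Divisors of 72: 1, 2, 3, 4, 6, 8, 9, 12, 18, 24, 36, 72.
Check 33^d mod 91 for each divisor in increasing order:
33^1 ≡ 33 (mod 91)
33^2 ≡ 88 (mod 91)
33^3 ≡ 83 (mod 91)
33^4 ≡ 9 (mod 91)
33^6 ≡ 64 (mod 91)
33^8 ≡ 81 (mod 91)
33^9 ≡ 34 (mod 91)
33^12 ≡ 1 (mod 91) ✓
So ord_91(33) = 12.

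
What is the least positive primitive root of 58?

3

φ(58) = φ(2)·φ(29) = 1·28 = 28 = 2^2 · 7.
g is a primitive root iff g^(28/q) ≢ 1 (mod 58) for each prime q ∈ {2, 7}.
g = 2: gcd(2, 58) = 2 > 1, not a unit — skip.
g = 3: 3^14 ≡ 57; 3^4 ≡ 23 — none is 1, so 3 is a primitive root.
The smallest primitive root modulo 58 is 3.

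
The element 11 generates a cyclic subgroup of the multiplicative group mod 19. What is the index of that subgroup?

6

ord(11) | φ(19) = 19 − 1 = 18 = 2 · 3^2.
Divisors of 18: 1, 2, 3, 6, 9, 18.
Test each divisor d:
11^1 ≡ 11 (mod 19)
11^2 ≡ 7 (mod 19)
11^3 ≡ 1 (mod 19) ✓
Thus |⟨11⟩| = ord(11) = 3.
The index is φ(19) / ord(11) = 18 / 3 = 6.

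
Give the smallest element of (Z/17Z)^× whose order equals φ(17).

3

φ(17) = 17 − 1 = 16 = 2^4.
g is a primitive root iff g^(16/q) ≢ 1 (mod 17) for each prime q ∈ {2}.
g = 2: 2^8 ≡ 1 — hits 1, so not a primitive root.
g = 3: 3^8 ≡ 16 — none is 1, so 3 is a primitive root.
The smallest primitive root modulo 17 is 3.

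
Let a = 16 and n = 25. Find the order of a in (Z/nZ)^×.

The order of 16 must divide φ(25) = φ(5^2) = 5·(5−1) = 20 = 2^2 · 5.
Divisors of 20: 1, 2, 4, 5, 10, 20.
Evaluate successive powers at the divisors of 20:
16^1 ≡ 16 (mod 25)
16^2 ≡ 6 (mod 25)
16^4 ≡ 11 (mod 25)
16^5 ≡ 1 (mod 25) ✓
The smallest such exponent is 5, so the order of 16 is 5.

5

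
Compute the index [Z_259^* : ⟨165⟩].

6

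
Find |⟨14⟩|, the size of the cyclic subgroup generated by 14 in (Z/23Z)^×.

Since 14 ∈ (Z/23Z)^×, its order divides φ(23) = 23 − 1 = 22 = 2 · 11.
Divisors of 22: 1, 2, 11, 22.
Check 14^d mod 23 for each divisor in increasing order:
14^1 ≡ 14 (mod 23)
14^2 ≡ 12 (mod 23)
14^11 ≡ 22 (mod 23)
14^22 ≡ 1 (mod 23) ✓
Therefore the multiplicative order of 14 modulo 23 is 22.

22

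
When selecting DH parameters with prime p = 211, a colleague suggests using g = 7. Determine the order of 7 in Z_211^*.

210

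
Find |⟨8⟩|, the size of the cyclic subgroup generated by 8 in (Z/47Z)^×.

ord(8) | φ(47) = 47 − 1 = 46 = 2 · 23.
Divisors of 46: 1, 2, 23, 46.
Test each divisor d:
8^1 ≡ 8
8^2 ≡ 17
8^23 ≡ 1
Therefore the multiplicative order of 8 modulo 47 is 23.

23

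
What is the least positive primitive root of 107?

φ(107) = 107 − 1 = 106 = 2 · 53.
g is a primitive root iff g^(106/q) ≢ 1 (mod 107) for each prime q ∈ {2, 53}.
g = 2: 2^53 ≡ 106; 2^2 ≡ 4 — none is 1, so 2 is a primitive root.
So 2 is the smallest generator of (Z/107Z)^×.

2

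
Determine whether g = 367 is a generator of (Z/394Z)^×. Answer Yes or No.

Yes

φ(394) = φ(2)·φ(197) = 1·196 = 196 = 2^2 · 7^2.
An element g generates (Z/394Z)^× iff g^(196/q) ≢ 1 (mod 394) for each prime q ∈ {2, 7}.
367^98 ≡ 393 (mod 394)  [q = 2: ≢ 1 ✓]
367^28 ≡ 361 (mod 394)  [q = 7: ≢ 1 ✓]
All checks pass, so 367 has order 196 and is a primitive root modulo 394.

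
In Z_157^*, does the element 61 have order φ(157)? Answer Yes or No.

Yes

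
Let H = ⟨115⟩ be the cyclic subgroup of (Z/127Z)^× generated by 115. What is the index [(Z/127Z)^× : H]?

The order of 115 must divide φ(127) = 127 − 1 = 126 = 2 · 3^2 · 7.
Divisors of 126: 1, 2, 3, 6, 7, 9, 14, 18, 21, 42, 63, 126.
Check 115^d mod 127 for each divisor in increasing order:
115^1 ≡ 115 (mod 127)
115^2 ≡ 17 (mod 127)
115^3 ≡ 50 (mod 127)
115^6 ≡ 87 (mod 127)
115^7 ≡ 99 (mod 127)
115^9 ≡ 32 (mod 127)
115^14 ≡ 22 (mod 127)
115^18 ≡ 8 (mod 127)
115^21 ≡ 19 (mod 127)
115^42 ≡ 107 (mod 127)
115^63 ≡ 1 (mod 127) ✓
Thus |⟨115⟩| = ord(115) = 63.
Index = |(Z/127Z)^×| / |⟨115⟩| = 126 / 63 = 2.

2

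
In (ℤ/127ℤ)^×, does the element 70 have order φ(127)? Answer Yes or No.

φ(127) = 127 − 1 = 126 = 2 · 3^2 · 7.
70 is a primitive root mod 127 iff 70^(φ(127)/q) ≢ 1 for every prime q | φ(127), i.e. q ∈ {2, 3, 7}.
70^63 ≡ 1 (mod 127)  [q = 2: ≡ 1 ✗]
70^42 ≡ 107 (mod 127)  [q = 3: ≢ 1 ✓]
70^18 ≡ 4 (mod 127)  [q = 7: ≢ 1 ✓]
The check at q = 2 fails, so 70 generates a proper subgroup.

No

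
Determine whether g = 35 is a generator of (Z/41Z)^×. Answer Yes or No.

Yes

φ(41) = 41 − 1 = 40 = 2^3 · 5.
Test 35^(40/q) mod 41 for each prime factor q of 40:
35^20 ≡ 40 (mod 41)  [q = 2: ≢ 1 ✓]
35^8 ≡ 10 (mod 41)  [q = 5: ≢ 1 ✓]
None equal 1, so ord_41(35) = 40: 35 is a primitive root.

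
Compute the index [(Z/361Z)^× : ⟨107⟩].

3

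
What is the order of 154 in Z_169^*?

156

ord(154) | φ(169) = φ(13^2) = 13·(13−1) = 156 = 2^2 · 3 · 13.
Divisors of 156: 1, 2, 3, 4, 6, 12, 13, 26, 39, 52, 78, 156.
Check 154^d mod 169 for each divisor in increasing order:
154^1 ≡ 154 (mod 169)
154^2 ≡ 56 (mod 169)
154^3 ≡ 5 (mod 169)
154^4 ≡ 94 (mod 169)
154^6 ≡ 25 (mod 169)
154^12 ≡ 118 (mod 169)
154^13 ≡ 89 (mod 169)
154^26 ≡ 147 (mod 169)
154^39 ≡ 70 (mod 169)
154^52 ≡ 146 (mod 169)
154^78 ≡ 168 (mod 169)
154^156 ≡ 1 (mod 169) ✓
Hence ord(154) = 156.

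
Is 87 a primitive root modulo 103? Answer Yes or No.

φ(103) = 103 − 1 = 102 = 2 · 3 · 17.
87 is a primitive root mod 103 iff 87^(φ(103)/q) ≢ 1 for every prime q | φ(103), i.e. q ∈ {2, 3, 17}.
87^51 ≡ 102 (mod 103)  [q = 2: ≢ 1 ✓]
87^34 ≡ 46 (mod 103)  [q = 3: ≢ 1 ✓]
87^6 ≡ 61 (mod 103)  [q = 17: ≢ 1 ✓]
Every test exponent gives a nontrivial residue, hence 87 generates the full group.

Yes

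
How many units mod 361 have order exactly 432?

φ(361) = φ(19^2) = 19·(19−1) = 342 = 2 · 3^2 · 19.
(Z/361Z)^× is cyclic (|G| = 342); a cyclic group of order m has exactly φ(d) elements of each order d | m, and none otherwise.
432 does not divide 342, so no element of (Z/361Z)^× has order 432.

0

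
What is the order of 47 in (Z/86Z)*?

7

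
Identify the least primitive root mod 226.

3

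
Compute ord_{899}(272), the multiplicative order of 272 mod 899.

The order of 272 must divide φ(899) = φ(29·31) = (29−1)·(31−1) = 28·30 = 840 = 2^3 · 3 · 5 · 7.
Divisors of 840: 1, 2, 3, 4, 5, 6, 7, 8, 10, 12, 14, 15, 20, 21, 24, 28, 30, 35, 40, 42, 56, 60, 70, 84, 105, 120, 140, 168, 210, 280, 420, 840.
Evaluate successive powers at the divisors of 840:
272^1 ≡ 272 (mod 899)
272^2 ≡ 266 (mod 899)
272^3 ≡ 432 (mod 899)
272^4 ≡ 634 (mod 899)
272^5 ≡ 739 (mod 899)
272^6 ≡ 531 (mod 899)
272^7 ≡ 592 (mod 899)
272^8 ≡ 103 (mod 899)
272^10 ≡ 428 (mod 899)
272^12 ≡ 574 (mod 899)
272^14 ≡ 753 (mod 899)
272^15 ≡ 743 (mod 899)
272^20 ≡ 687 (mod 899)
272^21 ≡ 771 (mod 899)
272^24 ≡ 442 (mod 899)
272^28 ≡ 639 (mod 899)
272^30 ≡ 63 (mod 899)
272^35 ≡ 708 (mod 899)
272^40 ≡ 893 (mod 899)
272^42 ≡ 202 (mod 899)
272^56 ≡ 175 (mod 899)
272^60 ≡ 373 (mod 899)
272^70 ≡ 521 (mod 899)
272^84 ≡ 349 (mod 899)
272^105 ≡ 278 (mod 899)
272^120 ≡ 683 (mod 899)
272^140 ≡ 842 (mod 899)
272^168 ≡ 436 (mod 899)
272^210 ≡ 869 (mod 899)
272^280 ≡ 552 (mod 899)
272^420 ≡ 1 (mod 899) ✓
The smallest such exponent is 420, so the order of 272 is 420.

420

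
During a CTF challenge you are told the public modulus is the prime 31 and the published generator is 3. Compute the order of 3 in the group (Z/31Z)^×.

30

By Lagrange's theorem, ord_31(3) divides φ(31) = 31 − 1 = 30 = 2 · 3 · 5.
Divisors of 30: 1, 2, 3, 5, 6, 10, 15, 30.
Evaluate successive powers at the divisors of 30:
3^1 ≡ 3
3^2 ≡ 9
3^3 ≡ 27
3^5 ≡ 26
3^6 ≡ 16
3^10 ≡ 25
3^15 ≡ 30
3^30 ≡ 1
The smallest such exponent is 30, so the order of 3 is 30.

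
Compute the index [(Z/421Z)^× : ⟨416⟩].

4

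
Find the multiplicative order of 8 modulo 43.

By Lagrange's theorem, ord_43(8) divides φ(43) = 43 − 1 = 42 = 2 · 3 · 7.
Divisors of 42: 1, 2, 3, 6, 7, 14, 21, 42.
Evaluate successive powers at the divisors of 42:
8^1 ≡ 8
8^2 ≡ 21
8^3 ≡ 39
8^6 ≡ 16
8^7 ≡ 42
8^14 ≡ 1
The smallest such exponent is 14, so the order of 8 is 14.

14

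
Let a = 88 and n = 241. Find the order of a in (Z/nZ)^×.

48

By Lagrange's theorem, ord_241(88) divides φ(241) = 241 − 1 = 240 = 2^4 · 3 · 5.
Divisors of 240: 1, 2, 3, 4, 5, 6, 8, 10, 12, 15, 16, 20, 24, 30, 40, 48, 60, 80, 120, 240.
Compute 88^d (mod 241) for the divisors d until we hit 1:
88^1 ≡ 88 (mod 241)
88^2 ≡ 32 (mod 241)
88^3 ≡ 165 (mod 241)
88^4 ≡ 60 (mod 241)
88^5 ≡ 219 (mod 241)
88^6 ≡ 233 (mod 241)
88^8 ≡ 226 (mod 241)
88^10 ≡ 2 (mod 241)
88^12 ≡ 64 (mod 241)
88^15 ≡ 197 (mod 241)
88^16 ≡ 225 (mod 241)
88^20 ≡ 4 (mod 241)
88^24 ≡ 240 (mod 241)
88^30 ≡ 8 (mod 241)
88^40 ≡ 16 (mod 241)
88^48 ≡ 1 (mod 241) ✓
So ord_241(88) = 48.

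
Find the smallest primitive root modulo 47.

5

φ(47) = 47 − 1 = 46 = 2 · 23.
Test candidates g = 2, 3, … against the prime factors q ∈ {2, 23} of φ(47): g is a generator iff g^(46/q) ≢ 1 for every such q.
g = 2: 2^23 ≡ 1 — hits 1, so not a primitive root.
g = 3: 3^23 ≡ 1 — hits 1, so not a primitive root.
g = 4: 4^23 ≡ 1 — hits 1, so not a primitive root.
g = 5: 5^23 ≡ 46; 5^2 ≡ 25 — none is 1, so 5 is a primitive root.
Hence the least primitive root of 47 is 5.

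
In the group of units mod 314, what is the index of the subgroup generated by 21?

1

By Lagrange's theorem, ord_314(21) divides φ(314) = φ(2)·φ(157) = 1·156 = 156 = 2^2 · 3 · 13.
Divisors of 156: 1, 2, 3, 4, 6, 12, 13, 26, 39, 52, 78, 156.
Test each divisor d:
21^1 ≡ 21 (mod 314)
21^2 ≡ 127 (mod 314)
21^3 ≡ 155 (mod 314)
21^4 ≡ 115 (mod 314)
21^6 ≡ 161 (mod 314)
21^12 ≡ 173 (mod 314)
21^13 ≡ 179 (mod 314)
21^26 ≡ 13 (mod 314)
21^39 ≡ 129 (mod 314)
21^52 ≡ 169 (mod 314)
21^78 ≡ 313 (mod 314)
21^156 ≡ 1 (mod 314) ✓
So ord_314(21) = 156, hence |⟨21⟩| = 156.
[(Z/314Z)^× : ⟨21⟩] = 156/156 = 1.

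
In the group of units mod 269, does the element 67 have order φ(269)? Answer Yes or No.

No

φ(269) = 269 − 1 = 268 = 2^2 · 67.
An element g generates (Z/269Z)^× iff g^(268/q) ≢ 1 (mod 269) for each prime q ∈ {2, 67}.
67^134 ≡ 1 (mod 269)  [q = 2: ≡ 1 ✗]
67^4 ≡ 62 (mod 269)  [q = 67: ≢ 1 ✓]
The check at q = 2 fails, so 67 generates a proper subgroup.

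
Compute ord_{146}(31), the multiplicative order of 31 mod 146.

72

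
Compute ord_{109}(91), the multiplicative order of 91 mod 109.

Since 91 ∈ (Z/109Z)^×, its order divides φ(109) = 109 − 1 = 108 = 2^2 · 3^3.
Divisors of 108: 1, 2, 3, 4, 6, 9, 12, 18, 27, 36, 54, 108.
Evaluate successive powers at the divisors of 108:
91^1 ≡ 91 (mod 109)
91^2 ≡ 106 (mod 109)
91^3 ≡ 54 (mod 109)
91^4 ≡ 9 (mod 109)
91^6 ≡ 82 (mod 109)
91^9 ≡ 68 (mod 109)
91^12 ≡ 75 (mod 109)
91^18 ≡ 46 (mod 109)
91^27 ≡ 76 (mod 109)
91^36 ≡ 45 (mod 109)
91^54 ≡ 108 (mod 109)
91^108 ≡ 1 (mod 109) ✓
So ord_109(91) = 108.

108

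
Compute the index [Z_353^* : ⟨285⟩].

4

ord(285) | φ(353) = 353 − 1 = 352 = 2^5 · 11.
Divisors of 352: 1, 2, 4, 8, 11, 16, 22, 32, 44, 88, 176, 352.
Test each divisor d:
285^1 ≡ 285 (mod 353)
285^2 ≡ 35 (mod 353)
285^4 ≡ 166 (mod 353)
285^8 ≡ 22 (mod 353)
285^11 ≡ 237 (mod 353)
285^16 ≡ 131 (mod 353)
285^22 ≡ 42 (mod 353)
285^32 ≡ 217 (mod 353)
285^44 ≡ 352 (mod 353)
285^88 ≡ 1 (mod 353) ✓
The order of 285 is 88, so the subgroup it generates has 88 elements.
The index is φ(353) / ord(285) = 352 / 88 = 4.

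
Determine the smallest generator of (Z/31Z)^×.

3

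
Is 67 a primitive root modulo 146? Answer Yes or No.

No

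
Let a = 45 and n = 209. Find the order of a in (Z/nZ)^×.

3

ord(45) | φ(209) = φ(11·19) = (11−1)·(19−1) = 10·18 = 180 = 2^2 · 3^2 · 5.
Divisors of 180: 1, 2, 3, 4, 5, 6, 9, 10, 12, 15, 18, 20, 30, 36, 45, 60, 90, 180.
Compute 45^d (mod 209) for the divisors d until we hit 1:
45^1 ≡ 45 (mod 209)
45^2 ≡ 144 (mod 209)
45^3 ≡ 1 (mod 209) ✓
So ord_209(45) = 3.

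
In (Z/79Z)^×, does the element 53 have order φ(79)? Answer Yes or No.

Yes

φ(79) = 79 − 1 = 78 = 2 · 3 · 13.
It suffices to check that the order of 53 is not a proper divisor of 78: compute 53^(78/q) for q ∈ {2, 3, 13}.
53^39 ≡ 78 (mod 79)  [q = 2: ≢ 1 ✓]
53^26 ≡ 55 (mod 79)  [q = 3: ≢ 1 ✓]
53^6 ≡ 22 (mod 79)  [q = 13: ≢ 1 ✓]
All checks pass, so 53 has order 78 and is a primitive root modulo 79.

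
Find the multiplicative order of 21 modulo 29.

28

By Lagrange's theorem, ord_29(21) divides φ(29) = 29 − 1 = 28 = 2^2 · 7.
Divisors of 28: 1, 2, 4, 7, 14, 28.
Test each divisor d:
21^1 ≡ 21 (mod 29)
21^2 ≡ 6 (mod 29)
21^4 ≡ 7 (mod 29)
21^7 ≡ 12 (mod 29)
21^14 ≡ 28 (mod 29)
21^28 ≡ 1 (mod 29) ✓
Therefore the multiplicative order of 21 modulo 29 is 28.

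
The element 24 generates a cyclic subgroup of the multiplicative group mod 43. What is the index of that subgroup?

2

Since 24 ∈ (Z/43Z)^×, its order divides φ(43) = 43 − 1 = 42 = 2 · 3 · 7.
Divisors of 42: 1, 2, 3, 6, 7, 14, 21, 42.
Evaluate successive powers at the divisors of 42:
24^1 ≡ 24
24^2 ≡ 17
24^3 ≡ 21
24^6 ≡ 11
24^7 ≡ 6
24^14 ≡ 36
24^21 ≡ 1
So ord_43(24) = 21, hence |⟨24⟩| = 21.
Index = |(Z/43Z)^×| / |⟨24⟩| = 42 / 21 = 2.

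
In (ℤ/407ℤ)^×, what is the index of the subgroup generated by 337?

ord(337) | φ(407) = φ(11·37) = (11−1)·(37−1) = 10·36 = 360 = 2^3 · 3^2 · 5.
Divisors of 360: 1, 2, 3, 4, 5, 6, 8, 9, 10, 12, 15, 18, 20, 24, 30, 36, 40, 45, 60, 72, 90, 120, 180, 360.
Compute 337^d (mod 407) for the divisors d until we hit 1:
337^1 ≡ 337 (mod 407)
337^2 ≡ 16 (mod 407)
337^3 ≡ 101 (mod 407)
337^4 ≡ 256 (mod 407)
337^5 ≡ 395 (mod 407)
337^6 ≡ 26 (mod 407)
337^8 ≡ 9 (mod 407)
337^9 ≡ 184 (mod 407)
337^10 ≡ 144 (mod 407)
337^12 ≡ 269 (mod 407)
337^15 ≡ 307 (mod 407)
337^18 ≡ 75 (mod 407)
337^20 ≡ 386 (mod 407)
337^24 ≡ 322 (mod 407)
337^30 ≡ 232 (mod 407)
337^36 ≡ 334 (mod 407)
337^40 ≡ 34 (mod 407)
337^45 ≡ 406 (mod 407)
337^60 ≡ 100 (mod 407)
337^72 ≡ 38 (mod 407)
337^90 ≡ 1 (mod 407) ✓
The order of 337 is 90, so the subgroup it generates has 90 elements.
The index is φ(407) / ord(337) = 360 / 90 = 4.

4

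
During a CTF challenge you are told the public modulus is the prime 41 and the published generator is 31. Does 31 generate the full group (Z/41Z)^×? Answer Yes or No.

No

φ(41) = 41 − 1 = 40 = 2^3 · 5.
It suffices to check that the order of 31 is not a proper divisor of 40: compute 31^(40/q) for q ∈ {2, 5}.
31^20 ≡ 1 (mod 41)  [q = 2: ≡ 1 ✗]
31^8 ≡ 16 (mod 41)  [q = 5: ≢ 1 ✓]
The check at q = 2 fails, so 31 generates a proper subgroup.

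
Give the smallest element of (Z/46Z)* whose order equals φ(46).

5

φ(46) = φ(2)·φ(23) = 1·22 = 22 = 2 · 11.
Test candidates g = 2, 3, … against the prime factors q ∈ {2, 11} of φ(46): g is a generator iff g^(22/q) ≢ 1 for every such q.
g = 2: gcd(2, 46) = 2 > 1, not a unit — skip.
g = 3: 3^11 ≡ 1 — hits 1, so not a primitive root.
g = 4: gcd(4, 46) = 2 > 1, not a unit — skip.
g = 5: 5^11 ≡ 45; 5^2 ≡ 25 — none is 1, so 5 is a primitive root.
Hence the least primitive root of 46 is 5.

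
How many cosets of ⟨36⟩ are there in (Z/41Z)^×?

Since 36 ∈ (Z/41Z)^×, its order divides φ(41) = 41 − 1 = 40 = 2^3 · 5.
Divisors of 40: 1, 2, 4, 5, 8, 10, 20, 40.
Check 36^d mod 41 for each divisor in increasing order:
36^1 ≡ 36 (mod 41)
36^2 ≡ 25 (mod 41)
36^4 ≡ 10 (mod 41)
36^5 ≡ 32 (mod 41)
36^8 ≡ 18 (mod 41)
36^10 ≡ 40 (mod 41)
36^20 ≡ 1 (mod 41) ✓
The order of 36 is 20, so the subgroup it generates has 20 elements.
The index is φ(41) / ord(36) = 40 / 20 = 2.

2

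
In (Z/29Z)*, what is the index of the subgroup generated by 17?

7

ord(17) | φ(29) = 29 − 1 = 28 = 2^2 · 7.
Divisors of 28: 1, 2, 4, 7, 14, 28.
Check 17^d mod 29 for each divisor in increasing order:
17^1 ≡ 17 (mod 29)
17^2 ≡ 28 (mod 29)
17^4 ≡ 1 (mod 29) ✓
So ord_29(17) = 4, hence |⟨17⟩| = 4.
The index is φ(29) / ord(17) = 28 / 4 = 7.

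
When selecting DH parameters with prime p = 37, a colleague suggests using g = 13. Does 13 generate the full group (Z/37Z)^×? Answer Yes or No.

Yes

φ(37) = 37 − 1 = 36 = 2^2 · 3^2.
13 is a primitive root mod 37 iff 13^(φ(37)/q) ≢ 1 for every prime q | φ(37), i.e. q ∈ {2, 3}.
13^18 ≡ 36 (mod 37)  [q = 2: ≢ 1 ✓]
13^12 ≡ 10 (mod 37)  [q = 3: ≢ 1 ✓]
None equal 1, so ord_37(13) = 36: 13 is a primitive root.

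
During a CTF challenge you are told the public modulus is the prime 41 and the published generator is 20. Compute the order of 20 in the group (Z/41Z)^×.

20

By Lagrange's theorem, ord_41(20) divides φ(41) = 41 − 1 = 40 = 2^3 · 5.
Divisors of 40: 1, 2, 4, 5, 8, 10, 20, 40.
Compute 20^d (mod 41) for the divisors d until we hit 1:
20^1 ≡ 20 (mod 41)
20^2 ≡ 31 (mod 41)
20^4 ≡ 18 (mod 41)
20^5 ≡ 32 (mod 41)
20^8 ≡ 37 (mod 41)
20^10 ≡ 40 (mod 41)
20^20 ≡ 1 (mod 41) ✓
So ord_41(20) = 20.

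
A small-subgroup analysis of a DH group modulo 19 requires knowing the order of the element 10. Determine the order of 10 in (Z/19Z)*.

18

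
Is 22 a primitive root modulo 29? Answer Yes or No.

φ(29) = 29 − 1 = 28 = 2^2 · 7.
An element g generates (Z/29Z)^× iff g^(28/q) ≢ 1 (mod 29) for each prime q ∈ {2, 7}.
22^14 ≡ 1 (mod 29)  [q = 2: ≡ 1 ✗]
22^4 ≡ 23 (mod 29)  [q = 7: ≢ 1 ✓]
Since 22^14 ≡ 1, the order of 22 divides 14 < 28, so 22 is not a primitive root.

No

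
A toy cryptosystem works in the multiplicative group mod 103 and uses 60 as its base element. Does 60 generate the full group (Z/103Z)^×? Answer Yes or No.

φ(103) = 103 − 1 = 102 = 2 · 3 · 17.
It suffices to check that the order of 60 is not a proper divisor of 102: compute 60^(102/q) for q ∈ {2, 3, 17}.
60^51 ≡ 1 (mod 103)  [q = 2: ≡ 1 ✗]
60^34 ≡ 46 (mod 103)  [q = 3: ≢ 1 ✓]
60^6 ≡ 81 (mod 103)  [q = 17: ≢ 1 ✓]
The check at q = 2 fails, so 60 generates a proper subgroup.

No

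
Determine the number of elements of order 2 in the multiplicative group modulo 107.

1

φ(107) = 107 − 1 = 106 = 2 · 53.
Since (Z/107Z)^× is cyclic of order 106, the number of elements of order d is φ(d) when d | 106 and 0 otherwise.
2 | 106, and φ(2) = 2 − 1 = 1.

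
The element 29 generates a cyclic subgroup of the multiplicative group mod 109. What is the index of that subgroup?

The order of 29 must divide φ(109) = 109 − 1 = 108 = 2^2 · 3^3.
Divisors of 108: 1, 2, 3, 4, 6, 9, 12, 18, 27, 36, 54, 108.
Evaluate successive powers at the divisors of 108:
29^1 ≡ 29 (mod 109)
29^2 ≡ 78 (mod 109)
29^3 ≡ 82 (mod 109)
29^4 ≡ 89 (mod 109)
29^6 ≡ 75 (mod 109)
29^9 ≡ 46 (mod 109)
29^12 ≡ 66 (mod 109)
29^18 ≡ 45 (mod 109)
29^27 ≡ 108 (mod 109)
29^36 ≡ 63 (mod 109)
29^54 ≡ 1 (mod 109) ✓
So ord_109(29) = 54, hence |⟨29⟩| = 54.
The index is φ(109) / ord(29) = 108 / 54 = 2.

2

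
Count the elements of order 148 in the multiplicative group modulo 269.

0

φ(269) = 269 − 1 = 268 = 2^2 · 67.
In a cyclic group of order 268, there are φ(d) elements of order d for each divisor d of 268, and zero for non-divisors.
148 does not divide 268, so no element of (Z/269Z)^× has order 148.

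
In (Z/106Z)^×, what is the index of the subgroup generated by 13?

The order of 13 must divide φ(106) = φ(2)·φ(53) = 1·52 = 52 = 2^2 · 13.
Divisors of 52: 1, 2, 4, 13, 26, 52.
Evaluate successive powers at the divisors of 52:
13^1 ≡ 13 (mod 106)
13^2 ≡ 63 (mod 106)
13^4 ≡ 47 (mod 106)
13^13 ≡ 1 (mod 106) ✓
The order of 13 is 13, so the subgroup it generates has 13 elements.
The index is φ(106) / ord(13) = 52 / 13 = 4.

4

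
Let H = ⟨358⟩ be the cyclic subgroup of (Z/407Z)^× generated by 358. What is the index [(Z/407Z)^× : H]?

4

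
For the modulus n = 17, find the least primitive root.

3

φ(17) = 17 − 1 = 16 = 2^4.
Test candidates g = 2, 3, … against the prime factors q ∈ {2} of φ(17): g is a generator iff g^(16/q) ≢ 1 for every such q.
g = 2: 2^8 ≡ 1 — hits 1, so not a primitive root.
g = 3: 3^8 ≡ 16 — none is 1, so 3 is a primitive root.
Hence the least primitive root of 17 is 3.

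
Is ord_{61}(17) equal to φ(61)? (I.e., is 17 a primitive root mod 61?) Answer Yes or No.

φ(61) = 61 − 1 = 60 = 2^2 · 3 · 5.
17 is a primitive root mod 61 iff 17^(φ(61)/q) ≢ 1 for every prime q | φ(61), i.e. q ∈ {2, 3, 5}.
17^30 ≡ 60 (mod 61)  [q = 2: ≢ 1 ✓]
17^20 ≡ 13 (mod 61)  [q = 3: ≢ 1 ✓]
17^12 ≡ 20 (mod 61)  [q = 5: ≢ 1 ✓]
All checks pass, so 17 has order 60 and is a primitive root modulo 61.

Yes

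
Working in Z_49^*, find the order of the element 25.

The order of 25 must divide φ(49) = φ(7^2) = 7·(7−1) = 42 = 2 · 3 · 7.
Divisors of 42: 1, 2, 3, 6, 7, 14, 21, 42.
Test each divisor d:
25^1 ≡ 25
25^2 ≡ 37
25^3 ≡ 43
25^6 ≡ 36
25^7 ≡ 18
25^14 ≡ 30
25^21 ≡ 1
So ord_49(25) = 21.

21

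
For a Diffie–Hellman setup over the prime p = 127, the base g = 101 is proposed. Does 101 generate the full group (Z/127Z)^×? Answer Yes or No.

Yes

φ(127) = 127 − 1 = 126 = 2 · 3^2 · 7.
101 is a primitive root mod 127 iff 101^(φ(127)/q) ≢ 1 for every prime q | φ(127), i.e. q ∈ {2, 3, 7}.
101^63 ≡ 126 (mod 127)  [q = 2: ≢ 1 ✓]
101^42 ≡ 107 (mod 127)  [q = 3: ≢ 1 ✓]
101^18 ≡ 8 (mod 127)  [q = 7: ≢ 1 ✓]
Every test exponent gives a nontrivial residue, hence 101 generates the full group.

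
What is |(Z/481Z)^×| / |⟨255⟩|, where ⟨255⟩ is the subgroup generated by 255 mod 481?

12

The order of 255 must divide φ(481) = φ(13·37) = (13−1)·(37−1) = 12·36 = 432 = 2^4 · 3^3.
Divisors of 432: 1, 2, 3, 4, 6, 8, 9, 12, 16, 18, 24, 27, 36, 48, 54, 72, 108, 144, 216, 432.
Compute 255^d (mod 481) for the divisors d until we hit 1:
255^1 ≡ 255
255^2 ≡ 90
255^3 ≡ 343
255^4 ≡ 404
255^6 ≡ 285
255^8 ≡ 157
255^9 ≡ 112
255^12 ≡ 417
255^16 ≡ 118
255^18 ≡ 38
255^24 ≡ 248
255^27 ≡ 408
255^36 ≡ 1
So ord_481(255) = 36, hence |⟨255⟩| = 36.
Index = |(Z/481Z)^×| / |⟨255⟩| = 432 / 36 = 12.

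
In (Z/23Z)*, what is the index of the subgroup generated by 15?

By Lagrange's theorem, ord_23(15) divides φ(23) = 23 − 1 = 22 = 2 · 11.
Divisors of 22: 1, 2, 11, 22.
Test each divisor d:
15^1 ≡ 15 (mod 23)
15^2 ≡ 18 (mod 23)
15^11 ≡ 22 (mod 23)
15^22 ≡ 1 (mod 23) ✓
So ord_23(15) = 22, hence |⟨15⟩| = 22.
The index is φ(23) / ord(15) = 22 / 22 = 1.

1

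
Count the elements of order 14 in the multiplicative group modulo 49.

φ(49) = φ(7^2) = 7·(7−1) = 42 = 2 · 3 · 7.
Since (Z/49Z)^× is cyclic of order 42, the number of elements of order d is φ(d) when d | 42 and 0 otherwise.
14 = 2 · 7 divides 42, and φ(14) = 6.

6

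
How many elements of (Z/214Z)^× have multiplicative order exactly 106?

52

φ(214) = φ(2)·φ(107) = 1·106 = 106 = 2 · 53.
Since (Z/214Z)^× is cyclic of order 106, the number of elements of order d is φ(d) when d | 106 and 0 otherwise.
106 = 2 · 53 divides 106, and φ(106) = 52.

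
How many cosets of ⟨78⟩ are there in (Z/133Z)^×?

The order of 78 must divide φ(133) = φ(7·19) = (7−1)·(19−1) = 6·18 = 108 = 2^2 · 3^3.
Divisors of 108: 1, 2, 3, 4, 6, 9, 12, 18, 27, 36, 54, 108.
Evaluate successive powers at the divisors of 108:
78^1 ≡ 78 (mod 133)
78^2 ≡ 99 (mod 133)
78^3 ≡ 8 (mod 133)
78^4 ≡ 92 (mod 133)
78^6 ≡ 64 (mod 133)
78^9 ≡ 113 (mod 133)
78^12 ≡ 106 (mod 133)
78^18 ≡ 1 (mod 133) ✓
So ord_133(78) = 18, hence |⟨78⟩| = 18.
[(Z/133Z)^× : ⟨78⟩] = 108/18 = 6.

6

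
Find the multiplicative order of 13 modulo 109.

108

ord(13) | φ(109) = 109 − 1 = 108 = 2^2 · 3^3.
Divisors of 108: 1, 2, 3, 4, 6, 9, 12, 18, 27, 36, 54, 108.
Compute 13^d (mod 109) for the divisors d until we hit 1:
13^1 ≡ 13
13^2 ≡ 60
13^3 ≡ 17
13^4 ≡ 3
13^6 ≡ 71
13^9 ≡ 8
13^12 ≡ 27
13^18 ≡ 64
13^27 ≡ 76
13^36 ≡ 63
13^54 ≡ 108
13^108 ≡ 1
Hence ord(13) = 108.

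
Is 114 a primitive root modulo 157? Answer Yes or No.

φ(157) = 157 − 1 = 156 = 2^2 · 3 · 13.
An element g generates (Z/157Z)^× iff g^(156/q) ≢ 1 (mod 157) for each prime q ∈ {2, 3, 13}.
114^78 ≡ 156 (mod 157)  [q = 2: ≢ 1 ✓]
114^52 ≡ 144 (mod 157)  [q = 3: ≢ 1 ✓]
114^12 ≡ 39 (mod 157)  [q = 13: ≢ 1 ✓]
All checks pass, so 114 has order 156 and is a primitive root modulo 157.

Yes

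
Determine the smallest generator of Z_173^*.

2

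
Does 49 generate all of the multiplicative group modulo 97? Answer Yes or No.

φ(97) = 97 − 1 = 96 = 2^5 · 3.
49 is a primitive root mod 97 iff 49^(φ(97)/q) ≢ 1 for every prime q | φ(97), i.e. q ∈ {2, 3}.
49^48 ≡ 1 (mod 97)  [q = 2: ≡ 1 ✗]
49^32 ≡ 61 (mod 97)  [q = 3: ≢ 1 ✓]
Since 49^48 ≡ 1, the order of 49 divides 48 < 96, so 49 is not a primitive root.

No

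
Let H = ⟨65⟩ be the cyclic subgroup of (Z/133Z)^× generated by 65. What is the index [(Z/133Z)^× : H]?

18

By Lagrange's theorem, ord_133(65) divides φ(133) = φ(7·19) = (7−1)·(19−1) = 6·18 = 108 = 2^2 · 3^3.
Divisors of 108: 1, 2, 3, 4, 6, 9, 12, 18, 27, 36, 54, 108.
Compute 65^d (mod 133) for the divisors d until we hit 1:
65^1 ≡ 65 (mod 133)
65^2 ≡ 102 (mod 133)
65^3 ≡ 113 (mod 133)
65^4 ≡ 30 (mod 133)
65^6 ≡ 1 (mod 133) ✓
Thus |⟨65⟩| = ord(65) = 6.
The index is φ(133) / ord(65) = 108 / 6 = 18.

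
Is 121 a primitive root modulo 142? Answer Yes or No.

No

φ(142) = φ(2)·φ(71) = 1·70 = 70 = 2 · 5 · 7.
An element g generates (Z/142Z)^× iff g^(70/q) ≢ 1 (mod 142) for each prime q ∈ {2, 5, 7}.
121^35 ≡ 1 (mod 142)  [q = 2: ≡ 1 ✗]
121^14 ≡ 5 (mod 142)  [q = 5: ≢ 1 ✓]
121^10 ≡ 101 (mod 142)  [q = 7: ≢ 1 ✓]
Since 121^35 ≡ 1, the order of 121 divides 35 < 70, so 121 is not a primitive root.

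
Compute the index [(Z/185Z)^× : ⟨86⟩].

By Lagrange's theorem, ord_185(86) divides φ(185) = φ(5·37) = (5−1)·(37−1) = 4·36 = 144 = 2^4 · 3^2.
Divisors of 144: 1, 2, 3, 4, 6, 8, 9, 12, 16, 18, 24, 36, 48, 72, 144.
Evaluate successive powers at the divisors of 144:
86^1 ≡ 86 (mod 185)
86^2 ≡ 181 (mod 185)
86^3 ≡ 26 (mod 185)
86^4 ≡ 16 (mod 185)
86^6 ≡ 121 (mod 185)
86^8 ≡ 71 (mod 185)
86^9 ≡ 1 (mod 185) ✓
The order of 86 is 9, so the subgroup it generates has 9 elements.
Index = |(Z/185Z)^×| / |⟨86⟩| = 144 / 9 = 16.

16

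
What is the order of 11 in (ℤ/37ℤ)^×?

By Lagrange's theorem, ord_37(11) divides φ(37) = 37 − 1 = 36 = 2^2 · 3^2.
Divisors of 36: 1, 2, 3, 4, 6, 9, 12, 18, 36.
Check 11^d mod 37 for each divisor in increasing order:
11^1 ≡ 11
11^2 ≡ 10
11^3 ≡ 36
11^4 ≡ 26
11^6 ≡ 1
Therefore the multiplicative order of 11 modulo 37 is 6.

6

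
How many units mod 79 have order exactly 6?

φ(79) = 79 − 1 = 78 = 2 · 3 · 13.
Since (Z/79Z)^× is cyclic of order 78, the number of elements of order d is φ(d) when d | 78 and 0 otherwise.
6 = 2 · 3 divides 78, and φ(6) = 2.

2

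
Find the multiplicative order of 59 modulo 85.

8

The order of 59 must divide φ(85) = φ(5·17) = (5−1)·(17−1) = 4·16 = 64 = 2^6.
Divisors of 64: 1, 2, 4, 8, 16, 32, 64.
Check 59^d mod 85 for each divisor in increasing order:
59^1 ≡ 59 (mod 85)
59^2 ≡ 81 (mod 85)
59^4 ≡ 16 (mod 85)
59^8 ≡ 1 (mod 85) ✓
Therefore the multiplicative order of 59 modulo 85 is 8.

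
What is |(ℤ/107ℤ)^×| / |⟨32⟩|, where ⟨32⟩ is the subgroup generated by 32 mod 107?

ord(32) | φ(107) = 107 − 1 = 106 = 2 · 53.
Divisors of 106: 1, 2, 53, 106.
Test each divisor d:
32^1 ≡ 32 (mod 107)
32^2 ≡ 61 (mod 107)
32^53 ≡ 106 (mod 107)
32^106 ≡ 1 (mod 107) ✓
The order of 32 is 106, so the subgroup it generates has 106 elements.
[(Z/107Z)^× : ⟨32⟩] = 106/106 = 1.

1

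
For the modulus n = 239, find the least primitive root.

7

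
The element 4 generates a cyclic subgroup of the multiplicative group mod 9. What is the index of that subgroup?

2

Since 4 ∈ (Z/9Z)^×, its order divides φ(9) = φ(3^2) = 3·(3−1) = 6 = 2 · 3.
Divisors of 6: 1, 2, 3, 6.
Compute 4^d (mod 9) for the divisors d until we hit 1:
4^1 ≡ 4 (mod 9)
4^2 ≡ 7 (mod 9)
4^3 ≡ 1 (mod 9) ✓
So ord_9(4) = 3, hence |⟨4⟩| = 3.
The index is φ(9) / ord(4) = 6 / 3 = 2.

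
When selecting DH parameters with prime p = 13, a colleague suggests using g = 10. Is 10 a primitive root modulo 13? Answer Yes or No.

φ(13) = 13 − 1 = 12 = 2^2 · 3.
An element g generates (Z/13Z)^× iff g^(12/q) ≢ 1 (mod 13) for each prime q ∈ {2, 3}.
10^6 ≡ 1 (mod 13)  [q = 2: ≡ 1 ✗]
10^4 ≡ 3 (mod 13)  [q = 3: ≢ 1 ✓]
The check at q = 2 fails, so 10 generates a proper subgroup.

No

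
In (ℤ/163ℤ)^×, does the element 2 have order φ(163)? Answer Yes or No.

φ(163) = 163 − 1 = 162 = 2 · 3^4.
2 is a primitive root mod 163 iff 2^(φ(163)/q) ≢ 1 for every prime q | φ(163), i.e. q ∈ {2, 3}.
2^81 ≡ 162 (mod 163)  [q = 2: ≢ 1 ✓]
2^54 ≡ 104 (mod 163)  [q = 3: ≢ 1 ✓]
None equal 1, so ord_163(2) = 162: 2 is a primitive root.

Yes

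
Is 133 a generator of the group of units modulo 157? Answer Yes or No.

Yes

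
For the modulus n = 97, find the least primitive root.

5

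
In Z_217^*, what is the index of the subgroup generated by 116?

6

The order of 116 must divide φ(217) = φ(7·31) = (7−1)·(31−1) = 6·30 = 180 = 2^2 · 3^2 · 5.
Divisors of 180: 1, 2, 3, 4, 5, 6, 9, 10, 12, 15, 18, 20, 30, 36, 45, 60, 90, 180.
Evaluate successive powers at the divisors of 180:
116^1 ≡ 116
116^2 ≡ 2
116^3 ≡ 15
116^4 ≡ 4
116^5 ≡ 30
116^6 ≡ 8
116^9 ≡ 120
116^10 ≡ 32
116^12 ≡ 64
116^15 ≡ 92
116^18 ≡ 78
116^20 ≡ 156
116^30 ≡ 1
The order of 116 is 30, so the subgroup it generates has 30 elements.
[(Z/217Z)^× : ⟨116⟩] = 180/30 = 6.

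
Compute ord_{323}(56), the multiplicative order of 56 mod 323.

16

ord(56) | φ(323) = φ(17·19) = (17−1)·(19−1) = 16·18 = 288 = 2^5 · 3^2.
Divisors of 288: 1, 2, 3, 4, 6, 8, 9, 12, 16, 18, 24, 32, 36, 48, 72, 96, 144, 288.
Test each divisor d:
56^1 ≡ 56 (mod 323)
56^2 ≡ 229 (mod 323)
56^3 ≡ 227 (mod 323)
56^4 ≡ 115 (mod 323)
56^6 ≡ 172 (mod 323)
56^8 ≡ 305 (mod 323)
56^9 ≡ 284 (mod 323)
56^12 ≡ 191 (mod 323)
56^16 ≡ 1 (mod 323) ✓
Hence ord(56) = 16.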